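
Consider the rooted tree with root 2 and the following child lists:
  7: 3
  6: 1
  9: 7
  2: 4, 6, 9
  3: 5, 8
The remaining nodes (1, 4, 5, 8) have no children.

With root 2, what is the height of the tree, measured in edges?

A deepest node is 8, reached by 2-9-7-3-8.
That path has 4 edges, so the height is 4.

4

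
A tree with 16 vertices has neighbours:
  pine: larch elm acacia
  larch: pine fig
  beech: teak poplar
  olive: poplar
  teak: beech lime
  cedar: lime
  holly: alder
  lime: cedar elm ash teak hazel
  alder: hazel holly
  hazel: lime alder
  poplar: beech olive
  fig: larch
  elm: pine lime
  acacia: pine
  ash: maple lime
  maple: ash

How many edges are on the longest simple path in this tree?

8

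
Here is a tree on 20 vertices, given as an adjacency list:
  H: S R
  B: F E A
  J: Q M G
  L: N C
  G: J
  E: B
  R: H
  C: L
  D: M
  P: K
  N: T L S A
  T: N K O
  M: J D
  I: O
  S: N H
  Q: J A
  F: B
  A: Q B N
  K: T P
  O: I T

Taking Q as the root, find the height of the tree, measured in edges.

I sits deepest: Q-A-N-T-O-I — 5 edges from the root.

5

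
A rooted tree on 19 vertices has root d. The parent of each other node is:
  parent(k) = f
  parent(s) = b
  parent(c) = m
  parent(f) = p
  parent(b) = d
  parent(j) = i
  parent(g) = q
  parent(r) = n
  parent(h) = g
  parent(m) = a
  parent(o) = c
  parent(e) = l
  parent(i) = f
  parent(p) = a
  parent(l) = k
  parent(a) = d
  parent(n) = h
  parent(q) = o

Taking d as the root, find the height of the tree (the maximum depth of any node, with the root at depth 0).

A deepest node is r, reached by d-a-m-c-o-q-g-h-n-r.
That path has 9 edges, so the height is 9.

9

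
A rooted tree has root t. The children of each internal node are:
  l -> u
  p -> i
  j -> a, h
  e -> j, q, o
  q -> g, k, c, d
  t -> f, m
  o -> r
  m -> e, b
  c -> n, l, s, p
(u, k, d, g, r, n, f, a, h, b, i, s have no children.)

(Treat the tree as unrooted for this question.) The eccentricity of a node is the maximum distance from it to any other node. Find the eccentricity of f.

Distances from f peak at 7, attained at u (i also at distance 7).
f–t–m–e–q–c–l–u

7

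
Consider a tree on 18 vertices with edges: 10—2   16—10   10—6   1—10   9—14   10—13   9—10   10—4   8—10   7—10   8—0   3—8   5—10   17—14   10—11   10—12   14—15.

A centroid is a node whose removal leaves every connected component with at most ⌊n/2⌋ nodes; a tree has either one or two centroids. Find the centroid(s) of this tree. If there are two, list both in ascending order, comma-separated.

10

Delete 10: the remaining components have sizes 4, 3, 1, 1, 1, 1, 1, 1, 1, 1, 1, 1. Max 4 ≤ 9, so 10 is a centroid.
No neighbour of 10 does as well, so 10 is the unique centroid.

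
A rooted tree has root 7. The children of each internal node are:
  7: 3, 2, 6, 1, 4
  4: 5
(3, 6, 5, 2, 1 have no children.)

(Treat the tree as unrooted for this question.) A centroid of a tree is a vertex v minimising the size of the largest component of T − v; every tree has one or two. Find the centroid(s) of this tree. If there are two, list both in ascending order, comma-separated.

7

Removing 7 splits the tree into components of sizes 2, 1, 1, 1, 1; the largest is 2 ≤ ⌊7/2⌋ = 3.
Every other node leaves some component of size > 3, so the centroid is unique.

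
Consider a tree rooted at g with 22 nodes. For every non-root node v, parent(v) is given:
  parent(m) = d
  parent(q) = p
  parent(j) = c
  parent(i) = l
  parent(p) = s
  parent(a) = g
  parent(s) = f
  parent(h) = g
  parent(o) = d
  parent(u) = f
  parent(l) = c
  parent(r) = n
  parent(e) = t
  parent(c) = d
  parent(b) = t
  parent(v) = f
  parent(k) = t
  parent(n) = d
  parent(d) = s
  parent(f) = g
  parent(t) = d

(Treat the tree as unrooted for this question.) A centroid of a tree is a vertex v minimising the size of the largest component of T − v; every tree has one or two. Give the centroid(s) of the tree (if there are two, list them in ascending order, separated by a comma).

Removing d splits the tree into components of sizes 9, 4, 4, 2, 1, 1; the largest is 9 ≤ ⌊22/2⌋ = 11.
No neighbour of d does as well, so d is the unique centroid.

d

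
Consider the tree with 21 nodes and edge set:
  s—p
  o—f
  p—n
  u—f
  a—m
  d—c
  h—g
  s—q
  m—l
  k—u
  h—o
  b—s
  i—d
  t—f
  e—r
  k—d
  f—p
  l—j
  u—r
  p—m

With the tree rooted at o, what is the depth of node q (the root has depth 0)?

Climbing from q to the root: q – s – p – f – o. That's 4 steps.

4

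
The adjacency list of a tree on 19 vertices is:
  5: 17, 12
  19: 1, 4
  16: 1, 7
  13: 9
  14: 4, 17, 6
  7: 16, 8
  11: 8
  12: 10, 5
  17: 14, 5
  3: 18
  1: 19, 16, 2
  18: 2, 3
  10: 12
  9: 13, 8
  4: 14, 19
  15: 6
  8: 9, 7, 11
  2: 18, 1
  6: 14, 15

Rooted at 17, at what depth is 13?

17 → 14 → 4 → 19 → 1 → 16 → 7 → 8 → 9 → 13 — 9 edges.

9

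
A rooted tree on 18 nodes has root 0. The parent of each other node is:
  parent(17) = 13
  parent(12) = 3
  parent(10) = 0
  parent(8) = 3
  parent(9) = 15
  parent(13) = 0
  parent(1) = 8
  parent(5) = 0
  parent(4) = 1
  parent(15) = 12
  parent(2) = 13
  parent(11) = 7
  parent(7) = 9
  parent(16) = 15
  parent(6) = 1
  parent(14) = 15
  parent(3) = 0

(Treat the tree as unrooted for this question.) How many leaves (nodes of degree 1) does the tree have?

Exactly 9 nodes have a single neighbour: 2, 4, 5, 6, 10, 11, 14, 16, 17.

9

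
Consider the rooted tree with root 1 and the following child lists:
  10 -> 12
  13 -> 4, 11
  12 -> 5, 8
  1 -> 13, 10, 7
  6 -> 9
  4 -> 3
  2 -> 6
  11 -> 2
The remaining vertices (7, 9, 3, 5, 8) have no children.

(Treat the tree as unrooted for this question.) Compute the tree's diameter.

A longest path is 9 – 6 – 2 – 11 – 13 – 1 – 10 – 12 – 8, with 8 edges.

8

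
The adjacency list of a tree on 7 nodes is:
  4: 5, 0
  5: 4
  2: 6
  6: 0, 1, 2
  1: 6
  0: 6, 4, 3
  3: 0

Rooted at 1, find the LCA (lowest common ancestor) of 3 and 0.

0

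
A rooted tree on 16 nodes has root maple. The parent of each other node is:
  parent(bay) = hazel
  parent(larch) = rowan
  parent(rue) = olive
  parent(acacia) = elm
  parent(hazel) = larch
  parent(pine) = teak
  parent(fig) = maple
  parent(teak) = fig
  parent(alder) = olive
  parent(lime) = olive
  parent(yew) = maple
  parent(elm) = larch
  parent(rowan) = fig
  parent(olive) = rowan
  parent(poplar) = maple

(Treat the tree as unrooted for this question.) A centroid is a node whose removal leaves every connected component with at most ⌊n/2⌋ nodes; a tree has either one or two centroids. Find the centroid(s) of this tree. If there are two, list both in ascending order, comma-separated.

rowan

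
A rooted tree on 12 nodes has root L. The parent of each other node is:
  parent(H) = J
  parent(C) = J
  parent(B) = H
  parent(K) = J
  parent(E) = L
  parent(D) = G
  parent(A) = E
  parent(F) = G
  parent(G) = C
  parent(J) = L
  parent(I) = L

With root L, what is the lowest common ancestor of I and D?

I's ancestor chain is I, L and D's is D, G, C, J, L; they first meet at L.

L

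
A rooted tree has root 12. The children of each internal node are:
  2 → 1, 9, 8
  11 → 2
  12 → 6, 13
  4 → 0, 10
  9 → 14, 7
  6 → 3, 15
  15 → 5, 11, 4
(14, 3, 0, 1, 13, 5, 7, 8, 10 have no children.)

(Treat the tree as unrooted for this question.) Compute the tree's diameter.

A longest path is 7-9-2-11-15-6-12-13, with 7 edges.

7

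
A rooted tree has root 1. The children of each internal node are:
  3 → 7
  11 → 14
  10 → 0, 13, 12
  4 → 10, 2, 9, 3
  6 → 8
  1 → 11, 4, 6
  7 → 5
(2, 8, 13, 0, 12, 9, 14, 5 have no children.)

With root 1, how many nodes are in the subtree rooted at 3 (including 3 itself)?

3

Descendants of 3 (including itself): 3, 7, 5. That's 3.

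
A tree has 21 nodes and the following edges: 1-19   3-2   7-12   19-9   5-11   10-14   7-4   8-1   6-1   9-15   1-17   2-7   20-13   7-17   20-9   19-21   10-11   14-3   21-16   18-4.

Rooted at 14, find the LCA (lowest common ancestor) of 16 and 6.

16's ancestor chain is 16, 21, 19, 1, 17, 7, 2, 3, 14 and 6's is 6, 1, 17, 7, 2, 3, 14; they first meet at 1.

1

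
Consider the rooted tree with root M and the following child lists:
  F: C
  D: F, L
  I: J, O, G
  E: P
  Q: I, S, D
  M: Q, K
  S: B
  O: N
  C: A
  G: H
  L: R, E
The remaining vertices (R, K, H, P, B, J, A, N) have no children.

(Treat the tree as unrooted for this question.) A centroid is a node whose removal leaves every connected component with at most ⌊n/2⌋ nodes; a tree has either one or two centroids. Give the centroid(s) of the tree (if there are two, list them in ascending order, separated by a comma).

Q

Delete Q: the remaining components have sizes 8, 6, 2, 2. Max 8 ≤ 9, so Q is a centroid.
Every other node leaves some component of size > 9, so the centroid is unique.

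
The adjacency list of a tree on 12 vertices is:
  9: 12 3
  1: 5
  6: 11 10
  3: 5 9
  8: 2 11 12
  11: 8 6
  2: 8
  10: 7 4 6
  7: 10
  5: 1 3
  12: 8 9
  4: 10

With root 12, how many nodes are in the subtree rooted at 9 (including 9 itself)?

Descendants of 9 (including itself): 9, 3, 5, 1. That's 4.

4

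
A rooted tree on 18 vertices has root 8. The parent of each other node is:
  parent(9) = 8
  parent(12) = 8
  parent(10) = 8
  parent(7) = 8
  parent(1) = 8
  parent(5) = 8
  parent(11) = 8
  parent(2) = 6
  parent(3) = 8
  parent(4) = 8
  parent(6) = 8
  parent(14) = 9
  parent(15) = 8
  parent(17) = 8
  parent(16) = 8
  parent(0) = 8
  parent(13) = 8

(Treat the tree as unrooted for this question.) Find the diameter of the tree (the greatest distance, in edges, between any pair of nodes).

BFS from 14 reaches 2 last, at distance 4; BFS from 2 confirms no node is farther.
Path: 14 – 9 – 8 – 6 – 2.

4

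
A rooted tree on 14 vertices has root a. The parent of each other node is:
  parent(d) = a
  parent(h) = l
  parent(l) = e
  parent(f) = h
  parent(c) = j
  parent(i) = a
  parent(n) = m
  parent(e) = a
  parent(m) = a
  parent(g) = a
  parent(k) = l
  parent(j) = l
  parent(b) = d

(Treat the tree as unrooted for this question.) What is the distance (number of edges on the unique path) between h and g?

4

Walking from h: h – l – e – a – g. Length 4.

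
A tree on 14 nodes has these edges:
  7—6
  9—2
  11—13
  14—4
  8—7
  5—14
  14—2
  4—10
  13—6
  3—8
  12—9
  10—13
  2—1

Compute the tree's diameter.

Starting from 3, a farthest node is 12 at distance 10.
One longest path: 3-8-7-6-13-10-4-14-2-9-12.
So the diameter is 10.

10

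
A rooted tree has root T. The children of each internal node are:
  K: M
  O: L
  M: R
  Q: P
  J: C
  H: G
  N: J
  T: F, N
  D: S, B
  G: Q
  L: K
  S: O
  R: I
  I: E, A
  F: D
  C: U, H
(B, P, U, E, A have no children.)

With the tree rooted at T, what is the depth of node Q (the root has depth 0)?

Path from T to Q: T–N–J–C–H–G–Q, which has 6 edges.

6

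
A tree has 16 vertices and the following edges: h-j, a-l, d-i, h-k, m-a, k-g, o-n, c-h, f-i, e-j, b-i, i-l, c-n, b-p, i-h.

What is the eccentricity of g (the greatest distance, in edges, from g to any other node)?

6

A farthest node from g is m.
The path g – k – h – i – l – a – m has 6 edges.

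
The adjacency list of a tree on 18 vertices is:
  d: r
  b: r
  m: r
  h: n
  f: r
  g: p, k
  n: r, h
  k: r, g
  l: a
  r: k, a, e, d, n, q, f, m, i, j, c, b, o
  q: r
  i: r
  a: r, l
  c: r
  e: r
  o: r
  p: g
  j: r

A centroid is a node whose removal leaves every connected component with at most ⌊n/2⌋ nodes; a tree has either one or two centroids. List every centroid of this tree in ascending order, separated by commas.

If r is removed the pieces have sizes 3, 2, 2, 1, 1, 1, 1, 1, 1, 1, 1, 1, 1, all ≤ ⌊18/2⌋ = 9.
No neighbour of r does as well, so r is the unique centroid.

r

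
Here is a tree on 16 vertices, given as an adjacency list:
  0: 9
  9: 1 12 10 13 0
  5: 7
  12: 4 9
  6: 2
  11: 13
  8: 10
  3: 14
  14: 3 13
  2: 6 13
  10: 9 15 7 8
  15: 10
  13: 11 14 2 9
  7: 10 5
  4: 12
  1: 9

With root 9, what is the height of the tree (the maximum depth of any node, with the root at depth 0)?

3 sits deepest: 9 → 13 → 14 → 3 — 3 edges from the root.

3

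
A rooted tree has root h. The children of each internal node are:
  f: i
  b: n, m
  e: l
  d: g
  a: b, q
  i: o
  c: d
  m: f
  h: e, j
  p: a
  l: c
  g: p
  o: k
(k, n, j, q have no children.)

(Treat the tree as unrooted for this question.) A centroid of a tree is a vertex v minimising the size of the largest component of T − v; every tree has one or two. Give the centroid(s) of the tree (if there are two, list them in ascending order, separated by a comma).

If a is removed the pieces have sizes 8, 7, 1, all ≤ ⌊17/2⌋ = 8.
Every other node leaves some component of size > 8, so the centroid is unique.

a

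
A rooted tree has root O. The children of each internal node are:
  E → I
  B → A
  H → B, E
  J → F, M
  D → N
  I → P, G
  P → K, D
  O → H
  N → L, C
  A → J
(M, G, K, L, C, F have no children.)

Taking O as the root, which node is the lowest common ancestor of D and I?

I

Ancestors of D (toward the root): D, P, I, E, H, O.
Ancestors of I: I, E, H, O.
The deepest node appearing in both lists is I.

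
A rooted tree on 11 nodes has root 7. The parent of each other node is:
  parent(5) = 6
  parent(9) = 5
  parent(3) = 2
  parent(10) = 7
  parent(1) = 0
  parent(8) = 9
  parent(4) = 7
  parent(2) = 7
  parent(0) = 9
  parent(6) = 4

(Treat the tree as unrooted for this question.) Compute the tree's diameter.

8

A longest path is 1–0–9–5–6–4–7–2–3, with 8 edges.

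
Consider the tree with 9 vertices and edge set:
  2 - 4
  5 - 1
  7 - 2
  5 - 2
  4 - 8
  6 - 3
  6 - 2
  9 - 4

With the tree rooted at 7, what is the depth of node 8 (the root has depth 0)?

3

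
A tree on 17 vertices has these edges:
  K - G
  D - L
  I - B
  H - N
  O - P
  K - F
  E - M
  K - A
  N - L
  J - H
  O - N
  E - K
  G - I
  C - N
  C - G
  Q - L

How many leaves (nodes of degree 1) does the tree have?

8

Degree-1 nodes: A, B, D, F, J, M, P, Q — 8 of them.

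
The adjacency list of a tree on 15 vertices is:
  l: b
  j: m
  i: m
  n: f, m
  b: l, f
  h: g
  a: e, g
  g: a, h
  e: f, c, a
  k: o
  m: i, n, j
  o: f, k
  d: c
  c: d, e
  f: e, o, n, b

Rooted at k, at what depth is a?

4

Climbing from a to the root: a – e – f – o – k. That's 4 steps.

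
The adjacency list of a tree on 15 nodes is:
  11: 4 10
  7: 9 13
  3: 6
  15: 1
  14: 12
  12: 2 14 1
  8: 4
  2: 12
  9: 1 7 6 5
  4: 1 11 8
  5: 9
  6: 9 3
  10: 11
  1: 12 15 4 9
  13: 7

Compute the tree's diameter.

A longest path is 10–11–4–1–9–7–13, with 6 edges.

6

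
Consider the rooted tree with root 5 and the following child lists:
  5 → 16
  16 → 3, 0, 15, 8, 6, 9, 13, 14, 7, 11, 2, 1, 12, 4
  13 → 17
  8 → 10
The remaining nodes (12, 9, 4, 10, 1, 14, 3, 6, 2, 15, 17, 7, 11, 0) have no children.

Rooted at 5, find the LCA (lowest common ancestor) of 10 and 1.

16

Path 10→root: 10 8 16 5; path 1→root: 1 16 5.
First common node: 16.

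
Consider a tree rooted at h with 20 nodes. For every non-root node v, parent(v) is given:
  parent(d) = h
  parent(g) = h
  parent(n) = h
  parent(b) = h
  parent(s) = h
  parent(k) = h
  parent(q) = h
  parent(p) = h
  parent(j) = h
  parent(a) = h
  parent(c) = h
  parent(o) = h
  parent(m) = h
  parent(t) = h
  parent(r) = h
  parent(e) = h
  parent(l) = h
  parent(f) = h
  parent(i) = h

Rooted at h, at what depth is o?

1

Climbing from o to the root: o – h. That's 1 steps.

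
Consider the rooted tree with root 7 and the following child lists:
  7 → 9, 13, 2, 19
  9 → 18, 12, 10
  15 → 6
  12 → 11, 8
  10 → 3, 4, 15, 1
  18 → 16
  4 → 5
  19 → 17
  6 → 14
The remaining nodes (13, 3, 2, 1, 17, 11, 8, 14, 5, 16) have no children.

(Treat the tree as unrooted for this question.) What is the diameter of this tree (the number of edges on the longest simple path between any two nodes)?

7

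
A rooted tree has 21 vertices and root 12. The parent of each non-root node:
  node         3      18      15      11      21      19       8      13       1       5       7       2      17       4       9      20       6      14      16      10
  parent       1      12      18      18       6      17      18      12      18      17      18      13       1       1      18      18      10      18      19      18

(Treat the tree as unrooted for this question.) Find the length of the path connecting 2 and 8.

2 - 13 - 12 - 18 - 8: 4 edges.

4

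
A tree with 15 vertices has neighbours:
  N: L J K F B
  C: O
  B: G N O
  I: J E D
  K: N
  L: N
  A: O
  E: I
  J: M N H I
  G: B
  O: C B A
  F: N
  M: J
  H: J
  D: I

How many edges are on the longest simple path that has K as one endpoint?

4

A farthest node from K is E (D, C, A also at distance 4).
The path K – N – J – I – E has 4 edges.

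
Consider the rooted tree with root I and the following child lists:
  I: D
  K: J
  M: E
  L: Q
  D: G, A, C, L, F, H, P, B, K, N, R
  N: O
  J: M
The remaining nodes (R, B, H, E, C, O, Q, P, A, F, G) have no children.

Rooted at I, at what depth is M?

4

Path from I to M: I → D → K → J → M, which has 4 edges.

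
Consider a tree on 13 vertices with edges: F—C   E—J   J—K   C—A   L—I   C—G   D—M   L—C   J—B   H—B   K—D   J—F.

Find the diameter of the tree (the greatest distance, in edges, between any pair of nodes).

BFS from M reaches I last, at distance 7; BFS from I confirms no node is farther.
Path: M-D-K-J-F-C-L-I.

7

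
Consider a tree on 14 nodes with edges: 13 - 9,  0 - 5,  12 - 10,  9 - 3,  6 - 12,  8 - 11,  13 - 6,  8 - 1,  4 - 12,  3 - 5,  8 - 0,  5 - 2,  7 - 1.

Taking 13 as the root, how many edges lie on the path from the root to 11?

6

Climbing from 11 to the root: 11 → 8 → 0 → 5 → 3 → 9 → 13. That's 6 steps.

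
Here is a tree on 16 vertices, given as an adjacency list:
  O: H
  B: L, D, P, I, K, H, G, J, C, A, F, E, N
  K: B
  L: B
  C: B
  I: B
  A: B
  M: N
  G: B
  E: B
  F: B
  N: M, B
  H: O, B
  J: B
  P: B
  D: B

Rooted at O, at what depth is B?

2

Climbing from B to the root: B → H → O. That's 2 steps.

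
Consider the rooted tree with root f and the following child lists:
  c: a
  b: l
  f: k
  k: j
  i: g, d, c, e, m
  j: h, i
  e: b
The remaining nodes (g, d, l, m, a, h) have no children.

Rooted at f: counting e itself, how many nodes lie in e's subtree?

3

e's subtree: {e, b, l}, size 3.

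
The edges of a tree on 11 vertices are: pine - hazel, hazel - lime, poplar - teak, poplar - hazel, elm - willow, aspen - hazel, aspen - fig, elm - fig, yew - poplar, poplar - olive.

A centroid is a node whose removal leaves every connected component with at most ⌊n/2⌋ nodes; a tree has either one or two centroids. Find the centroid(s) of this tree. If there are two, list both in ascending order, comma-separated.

hazel

Delete hazel: the remaining components have sizes 4, 4, 1, 1. Max 4 ≤ 5, so hazel is a centroid.
Every other node leaves some component of size > 5, so the centroid is unique.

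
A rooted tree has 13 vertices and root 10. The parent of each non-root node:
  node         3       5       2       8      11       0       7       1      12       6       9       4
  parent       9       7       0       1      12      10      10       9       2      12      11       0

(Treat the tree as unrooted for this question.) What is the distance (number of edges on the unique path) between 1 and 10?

1–9–11–12–2–0–10: 6 edges.

6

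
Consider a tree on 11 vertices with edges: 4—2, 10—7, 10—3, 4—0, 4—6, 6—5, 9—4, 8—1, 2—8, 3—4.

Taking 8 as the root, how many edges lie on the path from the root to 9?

Path from 8 to 9: 8–2–4–9, which has 3 edges.

3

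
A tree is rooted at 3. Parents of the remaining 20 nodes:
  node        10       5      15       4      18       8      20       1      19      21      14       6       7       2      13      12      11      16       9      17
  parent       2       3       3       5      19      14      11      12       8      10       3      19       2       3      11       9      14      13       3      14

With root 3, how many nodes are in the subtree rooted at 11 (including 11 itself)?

11's subtree: {11, 13, 20, 16}, size 4.

4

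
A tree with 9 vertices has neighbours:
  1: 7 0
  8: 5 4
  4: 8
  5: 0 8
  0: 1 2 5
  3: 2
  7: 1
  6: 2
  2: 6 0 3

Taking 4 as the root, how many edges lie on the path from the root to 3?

4 → 8 → 5 → 0 → 2 → 3 — 5 edges.

5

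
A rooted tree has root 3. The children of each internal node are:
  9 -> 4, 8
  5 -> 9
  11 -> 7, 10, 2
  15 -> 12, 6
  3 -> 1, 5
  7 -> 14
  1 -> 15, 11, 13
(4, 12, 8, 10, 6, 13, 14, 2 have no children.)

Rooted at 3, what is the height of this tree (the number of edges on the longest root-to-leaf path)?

4

The longest root-to-leaf path is 3 – 1 – 11 – 7 – 14 (4 edges).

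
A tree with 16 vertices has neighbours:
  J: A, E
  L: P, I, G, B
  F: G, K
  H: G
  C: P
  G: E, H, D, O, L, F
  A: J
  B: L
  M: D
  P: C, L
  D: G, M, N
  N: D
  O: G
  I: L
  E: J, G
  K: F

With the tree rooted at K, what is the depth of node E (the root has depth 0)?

Path from K to E: K → F → G → E, which has 3 edges.

3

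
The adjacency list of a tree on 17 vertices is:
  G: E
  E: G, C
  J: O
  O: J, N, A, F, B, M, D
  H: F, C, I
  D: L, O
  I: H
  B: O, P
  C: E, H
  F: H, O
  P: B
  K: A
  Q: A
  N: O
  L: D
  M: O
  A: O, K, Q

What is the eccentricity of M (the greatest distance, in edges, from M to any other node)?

Distances from M peak at 6, attained at G.
M – O – F – H – C – E – G

6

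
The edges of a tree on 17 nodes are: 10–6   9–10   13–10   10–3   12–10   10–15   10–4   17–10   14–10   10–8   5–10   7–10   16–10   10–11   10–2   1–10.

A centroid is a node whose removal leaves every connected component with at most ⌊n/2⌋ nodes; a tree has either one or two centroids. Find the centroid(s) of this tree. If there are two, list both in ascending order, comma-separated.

10

Removing 10 splits the tree into components of sizes 1, 1, 1, 1, 1, 1, 1, 1, 1, 1, 1, 1, 1, 1, 1, 1; the largest is 1 ≤ ⌊17/2⌋ = 8.
Every other node leaves some component of size > 8, so the centroid is unique.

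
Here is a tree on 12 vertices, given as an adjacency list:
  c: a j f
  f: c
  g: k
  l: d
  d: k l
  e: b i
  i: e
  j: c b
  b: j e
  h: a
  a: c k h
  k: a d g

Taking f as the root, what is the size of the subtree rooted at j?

4

j's subtree: {j, b, e, i}, size 4.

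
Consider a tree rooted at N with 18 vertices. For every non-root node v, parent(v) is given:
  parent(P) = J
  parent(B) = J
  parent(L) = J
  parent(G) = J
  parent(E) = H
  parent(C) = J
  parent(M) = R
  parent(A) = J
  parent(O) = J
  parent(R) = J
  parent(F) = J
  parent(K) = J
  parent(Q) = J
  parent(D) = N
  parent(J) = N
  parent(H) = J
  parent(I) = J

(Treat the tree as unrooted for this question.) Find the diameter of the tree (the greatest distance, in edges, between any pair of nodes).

4

Starting from E, a farthest node is M at distance 4.
One longest path: E-H-J-R-M.
So the diameter is 4.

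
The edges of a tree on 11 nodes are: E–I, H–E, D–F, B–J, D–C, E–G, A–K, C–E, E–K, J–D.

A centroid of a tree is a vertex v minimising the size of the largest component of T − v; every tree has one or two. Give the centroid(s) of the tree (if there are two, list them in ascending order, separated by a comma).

E

If E is removed the pieces have sizes 5, 2, 1, 1, 1, all ≤ ⌊11/2⌋ = 5.
Every other node leaves some component of size > 5, so the centroid is unique.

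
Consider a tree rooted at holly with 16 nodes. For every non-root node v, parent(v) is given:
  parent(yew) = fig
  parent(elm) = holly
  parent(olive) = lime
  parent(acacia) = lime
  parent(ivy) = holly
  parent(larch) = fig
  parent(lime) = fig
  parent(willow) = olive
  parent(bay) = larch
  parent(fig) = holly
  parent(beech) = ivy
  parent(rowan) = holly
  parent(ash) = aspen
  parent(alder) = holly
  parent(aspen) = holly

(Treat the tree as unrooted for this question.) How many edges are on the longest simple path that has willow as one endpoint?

6

A farthest node from willow is ash (beech also at distance 6).
The path willow-olive-lime-fig-holly-aspen-ash has 6 edges.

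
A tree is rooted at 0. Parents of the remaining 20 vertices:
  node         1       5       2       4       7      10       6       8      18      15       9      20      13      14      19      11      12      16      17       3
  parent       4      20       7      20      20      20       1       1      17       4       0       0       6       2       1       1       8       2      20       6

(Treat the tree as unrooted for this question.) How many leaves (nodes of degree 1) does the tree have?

Degree-1 nodes: 3, 5, 9, 10, 11, 12, 13, 14, 15, 16, 18, 19 — 12 of them.

12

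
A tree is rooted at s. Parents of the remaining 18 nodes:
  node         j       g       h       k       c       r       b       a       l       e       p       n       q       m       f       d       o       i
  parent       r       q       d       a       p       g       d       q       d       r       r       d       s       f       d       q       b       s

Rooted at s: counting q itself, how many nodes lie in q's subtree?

17

Descendants of q (including itself): q, g, a, d, r, k, n, f, l, b, h, p, j, e, m, o, c. That's 17.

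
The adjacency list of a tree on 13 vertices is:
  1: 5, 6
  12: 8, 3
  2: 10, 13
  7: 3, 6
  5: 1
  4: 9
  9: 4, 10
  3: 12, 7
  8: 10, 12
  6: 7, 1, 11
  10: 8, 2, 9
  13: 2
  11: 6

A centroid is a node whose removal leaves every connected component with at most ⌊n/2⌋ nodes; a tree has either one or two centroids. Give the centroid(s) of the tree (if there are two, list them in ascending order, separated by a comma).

12

Delete 12: the remaining components have sizes 6, 6. Max 6 ≤ 6, so 12 is a centroid.
No neighbour of 12 does as well, so 12 is the unique centroid.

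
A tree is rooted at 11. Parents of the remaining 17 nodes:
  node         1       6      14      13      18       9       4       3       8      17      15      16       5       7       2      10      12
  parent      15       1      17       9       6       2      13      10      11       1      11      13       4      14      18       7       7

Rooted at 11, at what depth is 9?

6

Climbing from 9 to the root: 9 – 2 – 18 – 6 – 1 – 15 – 11. That's 6 steps.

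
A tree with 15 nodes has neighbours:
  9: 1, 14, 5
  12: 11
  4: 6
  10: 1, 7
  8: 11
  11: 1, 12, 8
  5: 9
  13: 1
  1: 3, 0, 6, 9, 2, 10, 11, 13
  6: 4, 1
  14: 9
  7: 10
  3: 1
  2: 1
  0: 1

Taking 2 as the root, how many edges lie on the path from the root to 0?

2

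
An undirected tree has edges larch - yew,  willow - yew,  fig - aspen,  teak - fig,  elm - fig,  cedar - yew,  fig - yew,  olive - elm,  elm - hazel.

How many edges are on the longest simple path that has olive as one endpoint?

The node farthest from olive is willow (larch, cedar also at distance 4), via olive-elm-fig-yew-willow — 4 edges.

4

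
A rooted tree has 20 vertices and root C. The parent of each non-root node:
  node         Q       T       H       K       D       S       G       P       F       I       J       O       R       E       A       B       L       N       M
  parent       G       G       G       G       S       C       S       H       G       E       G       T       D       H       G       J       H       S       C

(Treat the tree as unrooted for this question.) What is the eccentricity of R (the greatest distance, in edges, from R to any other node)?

6

The node farthest from R is I, via R–D–S–G–H–E–I — 6 edges.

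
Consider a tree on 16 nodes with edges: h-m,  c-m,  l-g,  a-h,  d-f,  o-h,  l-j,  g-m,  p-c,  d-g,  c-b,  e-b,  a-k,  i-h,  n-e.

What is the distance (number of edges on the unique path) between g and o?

Walking from g: g–m–h–o. Length 3.

3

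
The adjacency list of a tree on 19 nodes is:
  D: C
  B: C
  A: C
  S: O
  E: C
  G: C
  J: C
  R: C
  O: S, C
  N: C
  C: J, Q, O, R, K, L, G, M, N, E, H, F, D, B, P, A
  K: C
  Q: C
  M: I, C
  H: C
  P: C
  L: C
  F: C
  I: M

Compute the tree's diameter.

4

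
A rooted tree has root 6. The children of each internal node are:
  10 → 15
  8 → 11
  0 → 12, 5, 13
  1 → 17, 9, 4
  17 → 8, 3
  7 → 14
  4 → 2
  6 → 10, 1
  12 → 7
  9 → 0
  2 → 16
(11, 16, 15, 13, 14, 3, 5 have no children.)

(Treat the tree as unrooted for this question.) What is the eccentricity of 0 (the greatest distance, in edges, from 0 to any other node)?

5

Distances from 0 peak at 5, attained at 16 (11, 15 also at distance 5).
0-9-1-4-2-16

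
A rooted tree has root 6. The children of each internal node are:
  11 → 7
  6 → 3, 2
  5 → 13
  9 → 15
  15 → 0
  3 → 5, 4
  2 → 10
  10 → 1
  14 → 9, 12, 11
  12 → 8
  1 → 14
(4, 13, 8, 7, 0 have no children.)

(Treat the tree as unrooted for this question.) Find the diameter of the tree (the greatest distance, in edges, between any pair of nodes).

Starting from 13, a farthest node is 0 at distance 10.
One longest path: 13 - 5 - 3 - 6 - 2 - 10 - 1 - 14 - 9 - 15 - 0.
So the diameter is 10.

10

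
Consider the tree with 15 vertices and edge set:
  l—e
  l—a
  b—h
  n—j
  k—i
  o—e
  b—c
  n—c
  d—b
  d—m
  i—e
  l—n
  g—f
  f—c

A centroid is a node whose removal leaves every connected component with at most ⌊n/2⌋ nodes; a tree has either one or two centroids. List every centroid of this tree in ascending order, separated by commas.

n

Removing n splits the tree into components of sizes 7, 6, 1; the largest is 7 ≤ ⌊15/2⌋ = 7.
No neighbour of n does as well, so n is the unique centroid.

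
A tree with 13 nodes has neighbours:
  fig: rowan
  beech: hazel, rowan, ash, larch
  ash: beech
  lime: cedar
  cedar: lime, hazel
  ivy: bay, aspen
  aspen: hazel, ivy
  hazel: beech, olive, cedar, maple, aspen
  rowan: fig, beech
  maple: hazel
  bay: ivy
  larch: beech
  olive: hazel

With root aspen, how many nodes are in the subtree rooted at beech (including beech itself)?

5

beech's subtree: {beech, larch, rowan, ash, fig}, size 5.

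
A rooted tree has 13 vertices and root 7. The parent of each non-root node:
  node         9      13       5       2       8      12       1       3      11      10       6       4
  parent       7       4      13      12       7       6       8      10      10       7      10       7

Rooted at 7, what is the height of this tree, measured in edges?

A deepest node is 2, reached by 7–10–6–12–2.
That path has 4 edges, so the height is 4.

4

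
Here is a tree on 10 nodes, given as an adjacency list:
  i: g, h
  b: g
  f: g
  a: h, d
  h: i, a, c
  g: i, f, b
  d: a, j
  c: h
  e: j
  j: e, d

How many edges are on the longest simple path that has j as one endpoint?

Distances from j peak at 6, attained at f (b also at distance 6).
j-d-a-h-i-g-f

6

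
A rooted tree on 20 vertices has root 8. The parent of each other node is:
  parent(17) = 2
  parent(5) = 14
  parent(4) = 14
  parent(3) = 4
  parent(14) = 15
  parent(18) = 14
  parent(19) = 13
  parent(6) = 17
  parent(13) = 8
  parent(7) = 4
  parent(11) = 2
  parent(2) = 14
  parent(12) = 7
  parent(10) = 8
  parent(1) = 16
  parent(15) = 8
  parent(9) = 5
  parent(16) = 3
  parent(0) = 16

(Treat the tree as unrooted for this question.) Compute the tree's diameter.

8

A longest path is 0–16–3–4–14–15–8–13–19, with 8 edges.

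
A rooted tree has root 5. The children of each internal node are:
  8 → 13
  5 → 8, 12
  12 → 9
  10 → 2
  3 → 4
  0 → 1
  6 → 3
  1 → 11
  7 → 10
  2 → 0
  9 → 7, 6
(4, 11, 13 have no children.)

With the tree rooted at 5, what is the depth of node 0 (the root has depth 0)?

5 → 12 → 9 → 7 → 10 → 2 → 0 — 6 edges.

6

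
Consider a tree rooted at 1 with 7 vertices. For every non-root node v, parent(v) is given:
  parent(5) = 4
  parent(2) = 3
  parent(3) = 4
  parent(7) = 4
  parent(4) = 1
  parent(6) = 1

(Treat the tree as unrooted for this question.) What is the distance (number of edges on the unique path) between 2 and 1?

Walking from 2: 2–3–4–1. Length 3.

3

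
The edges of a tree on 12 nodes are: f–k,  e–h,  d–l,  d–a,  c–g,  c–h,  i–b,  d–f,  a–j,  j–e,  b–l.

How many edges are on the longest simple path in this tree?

A longest path is g – c – h – e – j – a – d – l – b – i, with 9 edges.

9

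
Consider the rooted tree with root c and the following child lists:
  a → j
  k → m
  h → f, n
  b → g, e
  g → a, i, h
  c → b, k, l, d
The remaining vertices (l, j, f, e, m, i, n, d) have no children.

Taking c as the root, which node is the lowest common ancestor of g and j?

g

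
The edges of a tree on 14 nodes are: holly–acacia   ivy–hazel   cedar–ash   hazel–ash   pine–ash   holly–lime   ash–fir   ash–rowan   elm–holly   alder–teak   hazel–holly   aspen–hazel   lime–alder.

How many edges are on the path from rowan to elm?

4

Walking from rowan: rowan - ash - hazel - holly - elm. Length 4.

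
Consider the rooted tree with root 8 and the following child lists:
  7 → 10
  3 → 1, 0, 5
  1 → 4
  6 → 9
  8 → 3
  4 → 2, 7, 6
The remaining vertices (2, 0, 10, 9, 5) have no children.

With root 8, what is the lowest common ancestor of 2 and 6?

Ancestors of 2 (toward the root): 2, 4, 1, 3, 8.
Ancestors of 6: 6, 4, 1, 3, 8.
The deepest node appearing in both lists is 4.

4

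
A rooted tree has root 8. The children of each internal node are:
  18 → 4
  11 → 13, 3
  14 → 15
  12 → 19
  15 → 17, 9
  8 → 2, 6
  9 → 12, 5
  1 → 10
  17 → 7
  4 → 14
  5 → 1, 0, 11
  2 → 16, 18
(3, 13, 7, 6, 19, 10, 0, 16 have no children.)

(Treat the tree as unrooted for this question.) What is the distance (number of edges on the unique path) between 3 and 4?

The path is 3 – 11 – 5 – 9 – 15 – 14 – 4, which has 6 edges.

6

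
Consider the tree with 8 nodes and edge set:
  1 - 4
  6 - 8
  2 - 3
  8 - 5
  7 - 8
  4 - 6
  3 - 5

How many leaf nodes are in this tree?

3

The leaves are 1, 2, 7.
That is 3 leaves.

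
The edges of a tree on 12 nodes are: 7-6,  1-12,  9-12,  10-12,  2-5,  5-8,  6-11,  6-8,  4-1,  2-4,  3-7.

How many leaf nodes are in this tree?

4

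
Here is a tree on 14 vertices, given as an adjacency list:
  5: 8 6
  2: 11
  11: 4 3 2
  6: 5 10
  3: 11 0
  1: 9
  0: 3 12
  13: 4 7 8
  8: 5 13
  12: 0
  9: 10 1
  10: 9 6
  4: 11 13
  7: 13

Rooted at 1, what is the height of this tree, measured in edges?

11

12 sits deepest: 1–9–10–6–5–8–13–4–11–3–0–12 — 11 edges from the root.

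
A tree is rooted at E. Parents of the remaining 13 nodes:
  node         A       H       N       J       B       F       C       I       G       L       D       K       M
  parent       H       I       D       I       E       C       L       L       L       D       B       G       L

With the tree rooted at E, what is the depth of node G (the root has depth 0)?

4

Path from E to G: E – B – D – L – G, which has 4 edges.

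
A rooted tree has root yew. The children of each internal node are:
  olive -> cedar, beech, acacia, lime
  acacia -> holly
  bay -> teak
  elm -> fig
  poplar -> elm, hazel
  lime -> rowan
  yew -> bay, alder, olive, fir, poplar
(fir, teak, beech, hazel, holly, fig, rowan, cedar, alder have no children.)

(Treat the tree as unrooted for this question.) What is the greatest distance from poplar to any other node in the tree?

4

Distances from poplar peak at 4, attained at holly (rowan also at distance 4).
poplar-yew-olive-acacia-holly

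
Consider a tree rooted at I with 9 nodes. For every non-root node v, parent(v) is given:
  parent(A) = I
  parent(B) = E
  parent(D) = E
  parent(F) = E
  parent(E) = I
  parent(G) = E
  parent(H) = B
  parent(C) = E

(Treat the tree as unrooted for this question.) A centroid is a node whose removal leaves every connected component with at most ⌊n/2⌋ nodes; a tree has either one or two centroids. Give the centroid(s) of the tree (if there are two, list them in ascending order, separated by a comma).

E

If E is removed the pieces have sizes 2, 2, 1, 1, 1, 1, all ≤ ⌊9/2⌋ = 4.
Every other node leaves some component of size > 4, so the centroid is unique.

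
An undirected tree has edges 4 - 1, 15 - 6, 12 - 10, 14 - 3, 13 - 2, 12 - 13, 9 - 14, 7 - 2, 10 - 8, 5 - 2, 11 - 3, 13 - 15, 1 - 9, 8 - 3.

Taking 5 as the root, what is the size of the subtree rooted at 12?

9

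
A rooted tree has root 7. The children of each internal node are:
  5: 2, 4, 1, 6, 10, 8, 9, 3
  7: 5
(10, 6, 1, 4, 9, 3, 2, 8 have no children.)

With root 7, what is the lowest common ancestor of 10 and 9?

Ancestors of 10 (toward the root): 10, 5, 7.
Ancestors of 9: 9, 5, 7.
The deepest node appearing in both lists is 5.

5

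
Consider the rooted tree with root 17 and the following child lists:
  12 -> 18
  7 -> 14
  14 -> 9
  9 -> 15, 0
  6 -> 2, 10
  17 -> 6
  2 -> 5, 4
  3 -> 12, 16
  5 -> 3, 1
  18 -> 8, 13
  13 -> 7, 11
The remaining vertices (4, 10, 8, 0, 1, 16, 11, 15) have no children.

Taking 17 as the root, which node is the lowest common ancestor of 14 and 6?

14's ancestor chain is 14, 7, 13, 18, 12, 3, 5, 2, 6, 17 and 6's is 6, 17; they first meet at 6.

6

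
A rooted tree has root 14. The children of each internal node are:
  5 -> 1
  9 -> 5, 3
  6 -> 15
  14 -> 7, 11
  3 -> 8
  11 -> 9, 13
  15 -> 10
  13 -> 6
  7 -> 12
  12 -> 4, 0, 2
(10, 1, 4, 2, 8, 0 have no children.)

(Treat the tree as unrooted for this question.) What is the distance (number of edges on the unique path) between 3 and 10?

6

The path is 3 - 9 - 11 - 13 - 6 - 15 - 10, which has 6 edges.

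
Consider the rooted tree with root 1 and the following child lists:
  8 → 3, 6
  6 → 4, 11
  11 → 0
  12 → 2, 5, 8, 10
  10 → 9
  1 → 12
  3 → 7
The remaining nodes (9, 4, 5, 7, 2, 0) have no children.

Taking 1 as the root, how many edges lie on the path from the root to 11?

Path from 1 to 11: 1 → 12 → 8 → 6 → 11, which has 4 edges.

4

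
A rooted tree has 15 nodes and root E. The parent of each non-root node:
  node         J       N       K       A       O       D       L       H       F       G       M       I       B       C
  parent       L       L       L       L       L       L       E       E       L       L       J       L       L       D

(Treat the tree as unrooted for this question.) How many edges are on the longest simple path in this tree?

4

BFS from M reaches H last, at distance 4; BFS from H confirms no node is farther.
Path: M-J-L-E-H.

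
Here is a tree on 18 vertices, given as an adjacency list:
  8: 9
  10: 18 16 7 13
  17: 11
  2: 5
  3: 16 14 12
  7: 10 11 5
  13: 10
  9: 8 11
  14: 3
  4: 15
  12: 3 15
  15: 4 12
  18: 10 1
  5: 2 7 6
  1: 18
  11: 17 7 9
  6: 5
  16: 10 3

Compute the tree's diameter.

9

BFS from 4 reaches 8 last, at distance 9; BFS from 8 confirms no node is farther.
Path: 4 - 15 - 12 - 3 - 16 - 10 - 7 - 11 - 9 - 8.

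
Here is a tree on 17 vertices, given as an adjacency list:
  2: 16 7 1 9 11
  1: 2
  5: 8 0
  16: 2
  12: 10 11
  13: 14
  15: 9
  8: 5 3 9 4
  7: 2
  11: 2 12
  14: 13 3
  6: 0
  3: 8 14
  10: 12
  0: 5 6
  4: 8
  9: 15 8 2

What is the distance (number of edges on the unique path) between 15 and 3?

15 – 9 – 8 – 3: 3 edges.

3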